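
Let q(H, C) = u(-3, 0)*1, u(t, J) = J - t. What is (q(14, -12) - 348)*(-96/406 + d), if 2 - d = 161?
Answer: 11152125/203 ≈ 54937.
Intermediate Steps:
d = -159 (d = 2 - 1*161 = 2 - 161 = -159)
q(H, C) = 3 (q(H, C) = (0 - 1*(-3))*1 = (0 + 3)*1 = 3*1 = 3)
(q(14, -12) - 348)*(-96/406 + d) = (3 - 348)*(-96/406 - 159) = -345*(-96*1/406 - 159) = -345*(-48/203 - 159) = -345*(-32325/203) = 11152125/203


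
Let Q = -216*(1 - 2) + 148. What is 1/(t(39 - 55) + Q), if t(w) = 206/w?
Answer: 8/2809 ≈ 0.0028480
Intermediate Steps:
Q = 364 (Q = -216*(-1) + 148 = -36*(-6) + 148 = 216 + 148 = 364)
1/(t(39 - 55) + Q) = 1/(206/(39 - 55) + 364) = 1/(206/(-16) + 364) = 1/(206*(-1/16) + 364) = 1/(-103/8 + 364) = 1/(2809/8) = 8/2809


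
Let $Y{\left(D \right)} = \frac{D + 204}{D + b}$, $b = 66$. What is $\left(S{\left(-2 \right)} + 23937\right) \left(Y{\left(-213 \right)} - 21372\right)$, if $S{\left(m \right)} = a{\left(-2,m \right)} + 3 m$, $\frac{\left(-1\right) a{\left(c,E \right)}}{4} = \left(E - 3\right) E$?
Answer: $- \frac{3574178925}{7} \approx -5.106 \cdot 10^{8}$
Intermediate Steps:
$a{\left(c,E \right)} = - 4 E \left(-3 + E\right)$ ($a{\left(c,E \right)} = - 4 \left(E - 3\right) E = - 4 \left(-3 + E\right) E = - 4 E \left(-3 + E\right)$)
$S{\left(m \right)} = 3 m + 4 m \left(3 - m\right)$ ($S{\left(m \right)} = 4 m \left(3 - m\right) + 3 m = 3 m + 4 m \left(3 - m\right)$)
$Y{\left(D \right)} = \frac{204 + D}{66 + D}$ ($Y{\left(D \right)} = \frac{D + 204}{D + 66} = \frac{204 + D}{66 + D}$)
$\left(S{\left(-2 \right)} + 23937\right) \left(Y{\left(-213 \right)} - 21372\right) = \left(- 2 \left(15 - -8\right) + 23937\right) \left(\frac{204 - 213}{66 - 213} - 21372\right) = \left(- 2 \left(15 + 8\right) + 23937\right) \left(\frac{1}{-147} \left(-9\right) - 21372\right) = \left(\left(-2\right) 23 + 23937\right) \left(\left(- \frac{1}{147}\right) \left(-9\right) - 21372\right) = \left(-46 + 23937\right) \left(\frac{3}{49} - 21372\right) = 23891 \left(- \frac{1047225}{49}\right) = - \frac{3574178925}{7}$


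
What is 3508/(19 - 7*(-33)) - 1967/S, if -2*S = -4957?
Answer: 8202828/619625 ≈ 13.238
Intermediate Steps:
S = 4957/2 (S = -1/2*(-4957) = 4957/2 ≈ 2478.5)
3508/(19 - 7*(-33)) - 1967/S = 3508/(19 - 7*(-33)) - 1967/4957/2 = 3508/(19 + 231) - 1967*2/4957 = 3508/250 - 3934/4957 = 3508*(1/250) - 3934/4957 = 1754/125 - 3934/4957 = 8202828/619625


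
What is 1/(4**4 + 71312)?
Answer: 1/71568 ≈ 1.3973e-5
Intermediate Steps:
1/(4**4 + 71312) = 1/(256 + 71312) = 1/71568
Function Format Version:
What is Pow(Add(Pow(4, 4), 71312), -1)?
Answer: Rational(1, 71568) ≈ 1.3973e-5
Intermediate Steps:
Pow(Add(Pow(4, 4), 71312), -1) = Pow(Add(256, 71312), -1) = Pow(71568, -1) = Rational(1, 71568)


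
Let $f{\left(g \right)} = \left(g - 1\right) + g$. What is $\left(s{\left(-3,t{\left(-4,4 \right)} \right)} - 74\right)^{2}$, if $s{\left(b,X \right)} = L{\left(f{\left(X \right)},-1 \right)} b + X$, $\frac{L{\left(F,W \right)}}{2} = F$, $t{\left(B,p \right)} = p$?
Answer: $12544$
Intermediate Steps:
$f{\left(g \right)} = -1 + 2 g$ ($f{\left(g \right)} = \left(-1 + g\right) + g = -1 + 2 g$)
$L{\left(F,W \right)} = 2 F$
$s{\left(b,X \right)} = X + b \left(-2 + 4 X\right)$ ($s{\left(b,X \right)} = 2 \left(-1 + 2 X\right) b + X = \left(-2 + 4 X\right) b + X = b \left(-2 + 4 X\right) + X = X + b \left(-2 + 4 X\right)$)
$\left(s{\left(-3,t{\left(-4,4 \right)} \right)} - 74\right)^{2} = \left(\left(4 + 2 \left(-3\right) \left(-1 + 2 \cdot 4\right)\right) - 74\right)^{2} = \left(\left(4 + 2 \left(-3\right) \left(-1 + 8\right)\right) - 74\right)^{2} = \left(\left(4 + 2 \left(-3\right) 7\right) - 74\right)^{2} = \left(\left(4 - 42\right) - 74\right)^{2} = \left(-38 - 74\right)^{2} = \left(-112\right)^{2} = 12544$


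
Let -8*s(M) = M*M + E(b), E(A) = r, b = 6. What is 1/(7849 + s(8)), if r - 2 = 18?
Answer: 2/15677 ≈ 0.00012758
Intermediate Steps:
r = 20 (r = 2 + 18 = 20)
E(A) = 20
s(M) = -5/2 - M**2/8 (s(M) = -(M*M + 20)/8 = -(M**2 + 20)/8 = -(20 + M**2)/8 = -5/2 - M**2/8)
1/(7849 + s(8)) = 1/(7849 + (-5/2 - 1/8*8**2)) = 1/(7849 + (-5/2 - 1/8*64)) = 1/(7849 + (-5/2 - 8)) = 1/(7849 - 21/2) = 1/(15677/2) = 2/15677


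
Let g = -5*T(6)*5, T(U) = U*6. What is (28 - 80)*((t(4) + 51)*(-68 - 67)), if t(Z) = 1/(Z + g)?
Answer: 80194725/224 ≈ 3.5801e+5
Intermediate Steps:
T(U) = 6*U
g = -900 (g = -30*6*5 = -5*36*5 = -180*5 = -900)
t(Z) = 1/(-900 + Z) (t(Z) = 1/(Z - 900) = 1/(-900 + Z))
(28 - 80)*((t(4) + 51)*(-68 - 67)) = (28 - 80)*((1/(-900 + 4) + 51)*(-68 - 67)) = -52*(1/(-896) + 51)*(-135) = -52*(-1/896 + 51)*(-135) = -594035*(-135)/224 = -52*(-6168825/896) = 80194725/224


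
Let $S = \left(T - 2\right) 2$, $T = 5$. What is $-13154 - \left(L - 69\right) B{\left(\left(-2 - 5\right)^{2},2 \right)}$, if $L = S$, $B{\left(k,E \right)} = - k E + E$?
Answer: $-19202$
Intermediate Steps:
$S = 6$ ($S = \left(5 - 2\right) 2 = 3 \cdot 2 = 6$)
$B{\left(k,E \right)} = E - E k$ ($B{\left(k,E \right)} = - E k + E = E - E k$)
$L = 6$
$-13154 - \left(L - 69\right) B{\left(\left(-2 - 5\right)^{2},2 \right)} = -13154 - \left(6 - 69\right) 2 \left(1 - \left(-2 - 5\right)^{2}\right) = -13154 - - 63 \cdot 2 \left(1 - \left(-7\right)^{2}\right) = -13154 - - 63 \cdot 2 \left(1 - 49\right) = -13154 - - 63 \cdot 2 \left(-48\right) = -13154 - \left(-63\right) \left(-96\right) = -13154 - 6048 = -19202$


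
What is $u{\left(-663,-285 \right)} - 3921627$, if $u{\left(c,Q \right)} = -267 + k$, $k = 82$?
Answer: $-3921812$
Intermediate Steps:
$u{\left(c,Q \right)} = -185$ ($u{\left(c,Q \right)} = -267 + 82 = -185$)
$u{\left(-663,-285 \right)} - 3921627 = -185 - 3921627 = -3921812$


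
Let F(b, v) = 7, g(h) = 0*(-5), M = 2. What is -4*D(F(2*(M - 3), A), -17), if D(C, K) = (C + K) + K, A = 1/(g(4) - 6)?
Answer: 108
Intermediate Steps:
g(h) = 0
A = -⅙ (A = 1/(0 - 6) = 1/(-6) = -⅙ ≈ -0.16667)
D(C, K) = C + 2*K
-4*D(F(2*(M - 3), A), -17) = -4*(7 + 2*(-17)) = -4*(7 - 34) = -4*(-27) = 108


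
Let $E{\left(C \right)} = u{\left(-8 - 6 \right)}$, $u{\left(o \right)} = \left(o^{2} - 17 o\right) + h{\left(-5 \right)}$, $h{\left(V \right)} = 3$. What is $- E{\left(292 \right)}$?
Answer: $-437$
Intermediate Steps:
$u{\left(o \right)} = 3 + o^{2} - 17 o$ ($u{\left(o \right)} = \left(o^{2} - 17 o\right) + 3 = 3 + o^{2} - 17 o$)
$E{\left(C \right)} = 437$ ($E{\left(C \right)} = 3 + \left(-8 - 6\right)^{2} - 17 \left(-8 - 6\right) = 3 + \left(-14\right)^{2} - -238 = 3 + 196 + 238 = 437$)
$- E{\left(292 \right)} = \left(-1\right) 437 = -437$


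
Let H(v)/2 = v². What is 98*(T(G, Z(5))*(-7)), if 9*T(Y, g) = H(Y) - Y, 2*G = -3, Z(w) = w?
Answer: -1372/3 ≈ -457.33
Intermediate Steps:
H(v) = 2*v²
G = -3/2 (G = (½)*(-3) = -3/2 ≈ -1.5000)
T(Y, g) = -Y/9 + 2*Y²/9 (T(Y, g) = (2*Y² - Y)/9 = (-Y + 2*Y²)/9 = -Y/9 + 2*Y²/9)
98*(T(G, Z(5))*(-7)) = 98*(((⅑)*(-3/2)*(-1 + 2*(-3/2)))*(-7)) = 98*(((⅑)*(-3/2)*(-1 - 3))*(-7)) = 98*(((⅑)*(-3/2)*(-4))*(-7)) = 98*((⅔)*(-7)) = 98*(-14/3) = -1372/3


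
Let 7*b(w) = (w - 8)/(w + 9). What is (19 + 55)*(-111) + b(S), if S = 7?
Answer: -919969/112 ≈ -8214.0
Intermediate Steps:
b(w) = (-8 + w)/(7*(9 + w)) (b(w) = ((w - 8)/(w + 9))/7 = ((-8 + w)/(9 + w))/7 = (-8 + w)/(7*(9 + w)))
(19 + 55)*(-111) + b(S) = (19 + 55)*(-111) + (-8 + 7)/(7*(9 + 7)) = 74*(-111) + (⅐)*(-1)/16 = -8214 + (⅐)*(1/16)*(-1) = -8214 - 1/112 = -919969/112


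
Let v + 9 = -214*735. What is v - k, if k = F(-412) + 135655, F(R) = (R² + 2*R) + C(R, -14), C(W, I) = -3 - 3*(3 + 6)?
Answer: -461844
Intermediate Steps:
C(W, I) = -30 (C(W, I) = -3 - 3*9 = -3 - 27 = -30)
F(R) = -30 + R² + 2*R (F(R) = (R² + 2*R) - 30 = -30 + R² + 2*R)
v = -157299 (v = -9 - 214*735 = -9 - 157290 = -157299)
k = 304545 (k = (-30 + (-412)² + 2*(-412)) + 135655 = (-30 + 169744 - 824) + 135655 = 168890 + 135655 = 304545)
v - k = -157299 - 1*304545 = -157299 - 304545 = -461844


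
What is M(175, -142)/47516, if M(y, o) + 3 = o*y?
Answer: -24853/47516 ≈ -0.52304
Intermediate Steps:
M(y, o) = -3 + o*y
M(175, -142)/47516 = (-3 - 142*175)/47516 = (-3 - 24850)*(1/47516) = -24853*1/47516 = -24853/47516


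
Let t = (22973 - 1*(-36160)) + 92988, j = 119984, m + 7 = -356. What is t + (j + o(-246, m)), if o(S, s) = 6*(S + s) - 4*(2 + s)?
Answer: 269895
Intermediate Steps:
m = -363 (m = -7 - 356 = -363)
o(S, s) = -8 + 2*s + 6*S (o(S, s) = (6*S + 6*s) + (-8 - 4*s) = -8 + 2*s + 6*S)
t = 152121 (t = (22973 + 36160) + 92988 = 59133 + 92988 = 152121)
t + (j + o(-246, m)) = 152121 + (119984 + (-8 + 2*(-363) + 6*(-246))) = 152121 + (119984 + (-8 - 726 - 1476)) = 152121 + (119984 - 2210) = 152121 + 117774 = 269895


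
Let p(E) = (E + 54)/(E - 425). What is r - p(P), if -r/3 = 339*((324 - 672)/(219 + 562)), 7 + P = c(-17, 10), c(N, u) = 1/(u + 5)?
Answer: 18955150/41819 ≈ 453.27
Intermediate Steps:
c(N, u) = 1/(5 + u)
P = -104/15 (P = -7 + 1/(5 + 10) = -7 + 1/15 = -104/15 ≈ -6.9333)
p(E) = (54 + E)/(-425 + E)
r = 353916/781 (r = -1017*(324 - 672)/(219 + 562) = -1017*(-348/781) = -1017*(-348*1/781) = -1017*(-348)/781 = -3*(-117972/781) = 353916/781 ≈ 453.16)
r - p(P) = 353916/781 - (54 - 104/15)/(-425 - 104/15) = 353916/781 - 706/((-6479/15)*15) = 353916/781 - (-15)*706/(6479*15) = 353916/781 - 1*(-706/6479) = 353916/781 + 706/6479 = 18955150/41819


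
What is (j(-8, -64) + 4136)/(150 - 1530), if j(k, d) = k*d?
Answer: -1162/345 ≈ -3.3681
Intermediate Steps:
j(k, d) = d*k
(j(-8, -64) + 4136)/(150 - 1530) = (-64*(-8) + 4136)/(150 - 1530) = (512 + 4136)/(-1380) = 4648*(-1/1380) = -1162/345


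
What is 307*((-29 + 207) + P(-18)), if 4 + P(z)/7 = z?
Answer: 7368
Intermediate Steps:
P(z) = -28 + 7*z
307*((-29 + 207) + P(-18)) = 307*((-29 + 207) + (-28 + 7*(-18))) = 307*(178 + (-28 - 126)) = 307*(178 - 154) = 307*24 = 7368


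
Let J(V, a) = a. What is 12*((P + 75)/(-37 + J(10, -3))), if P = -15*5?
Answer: 0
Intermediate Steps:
P = -75
12*((P + 75)/(-37 + J(10, -3))) = 12*((-75 + 75)/(-37 - 3)) = 12*(0/(-40)) = 12*(0*(-1/40)) = 12*0 = 0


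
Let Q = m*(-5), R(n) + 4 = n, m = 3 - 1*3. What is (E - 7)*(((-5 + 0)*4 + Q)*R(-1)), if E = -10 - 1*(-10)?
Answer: -700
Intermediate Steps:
m = 0 (m = 3 - 3 = 0)
R(n) = -4 + n
E = 0 (E = -10 + 10 = 0)
Q = 0 (Q = 0*(-5) = 0)
(E - 7)*(((-5 + 0)*4 + Q)*R(-1)) = (0 - 7)*(((-5 + 0)*4 + 0)*(-4 - 1)) = -7*(-5*4 + 0)*(-5) = -7*(-20 + 0)*(-5) = -(-140)*(-5) = -7*100 = -700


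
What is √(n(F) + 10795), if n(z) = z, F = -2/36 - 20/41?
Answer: √653237338/246 ≈ 103.90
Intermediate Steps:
F = -401/738 (F = -2*1/36 - 20*1/41 = -1/18 - 20/41 = -401/738 ≈ -0.54336)
√(n(F) + 10795) = √(-401/738 + 10795) = √(7966309/738) = √653237338/246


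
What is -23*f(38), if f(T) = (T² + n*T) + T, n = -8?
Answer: -27094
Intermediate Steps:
f(T) = T² - 7*T (f(T) = (T² - 8*T) + T = T² - 7*T)
-23*f(38) = -874*(-7 + 38) = -874*31 = -23*1178 = -27094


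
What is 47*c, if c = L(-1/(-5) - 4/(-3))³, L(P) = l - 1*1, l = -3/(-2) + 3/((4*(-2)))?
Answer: 47/512 ≈ 0.091797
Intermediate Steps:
l = 9/8 (l = -3*(-½) + 3/(-8) = 3/2 + 3*(-⅛) = 3/2 - 3/8 = 9/8 ≈ 1.1250)
L(P) = ⅛ (L(P) = 9/8 - 1*1 = 9/8 - 1 = ⅛)
c = 1/512 (c = (⅛)³ = 1/512 ≈ 0.0019531)
47*c = 47*(1/512) = 47/512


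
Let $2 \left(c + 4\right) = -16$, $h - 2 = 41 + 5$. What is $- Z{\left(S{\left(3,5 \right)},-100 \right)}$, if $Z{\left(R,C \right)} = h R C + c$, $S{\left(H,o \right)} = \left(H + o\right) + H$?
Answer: $52812$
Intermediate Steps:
$S{\left(H,o \right)} = o + 2 H$
$h = 48$ ($h = 2 + \left(41 + 5\right) = 2 + 46 = 48$)
$c = -12$ ($c = -4 + \frac{1}{2} \left(-16\right) = -4 - 8 = -12$)
$Z{\left(R,C \right)} = -12 + 48 C R$ ($Z{\left(R,C \right)} = 48 R C - 12 = 48 C R - 12 = -12 + 48 C R$)
$- Z{\left(S{\left(3,5 \right)},-100 \right)} = - (-12 + 48 \left(-100\right) \left(5 + 2 \cdot 3\right)) = - (-12 + 48 \left(-100\right) \left(5 + 6\right)) = - (-12 + 48 \left(-100\right) 11) = - (-12 - 52800) = \left(-1\right) \left(-52812\right) = 52812$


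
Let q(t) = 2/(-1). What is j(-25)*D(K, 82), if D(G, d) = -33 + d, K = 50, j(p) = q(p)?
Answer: -98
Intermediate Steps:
q(t) = -2 (q(t) = 2*(-1) = -2)
j(p) = -2
j(-25)*D(K, 82) = -2*(-33 + 82) = -2*49 = -98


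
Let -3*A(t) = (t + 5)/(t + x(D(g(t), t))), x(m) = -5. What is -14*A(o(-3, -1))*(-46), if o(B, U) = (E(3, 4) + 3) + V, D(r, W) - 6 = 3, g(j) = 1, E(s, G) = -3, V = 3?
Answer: 2576/3 ≈ 858.67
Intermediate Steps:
D(r, W) = 9 (D(r, W) = 6 + 3 = 9)
o(B, U) = 3 (o(B, U) = (-3 + 3) + 3 = 0 + 3 = 3)
A(t) = -(5 + t)/(3*(-5 + t)) (A(t) = -(t + 5)/(3*(t - 5)) = -(5 + t)/(3*(-5 + t)))
-14*A(o(-3, -1))*(-46) = -14*(-5 - 1*3)/(3*(-5 + 3))*(-46) = -14*(-5 - 3)/(3*(-2))*(-46) = -14*(-1)*(-8)/(3*2)*(-46) = -14*4/3*(-46) = -56/3*(-46) = 2576/3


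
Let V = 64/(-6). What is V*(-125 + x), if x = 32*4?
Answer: -32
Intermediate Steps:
x = 128
V = -32/3 (V = 64*(-⅙) = -32/3 ≈ -10.667)
V*(-125 + x) = -32*(-125 + 128)/3 = -32/3*3 = -32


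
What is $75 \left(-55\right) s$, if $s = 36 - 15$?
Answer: $-86625$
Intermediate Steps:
$s = 21$
$75 \left(-55\right) s = 75 \left(-55\right) 21 = \left(-4125\right) 21 = -86625$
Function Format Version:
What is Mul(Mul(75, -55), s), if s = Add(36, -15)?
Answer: -86625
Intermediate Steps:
s = 21
Mul(Mul(75, -55), s) = Mul(Mul(75, -55), 21) = Mul(-4125, 21) = -86625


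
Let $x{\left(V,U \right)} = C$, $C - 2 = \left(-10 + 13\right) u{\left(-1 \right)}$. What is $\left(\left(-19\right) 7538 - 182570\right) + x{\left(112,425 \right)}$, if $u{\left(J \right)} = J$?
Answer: $-325793$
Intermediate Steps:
$C = -1$ ($C = 2 + \left(-10 + 13\right) \left(-1\right) = 2 + 3 \left(-1\right) = 2 - 3 = -1$)
$x{\left(V,U \right)} = -1$
$\left(\left(-19\right) 7538 - 182570\right) + x{\left(112,425 \right)} = \left(\left(-19\right) 7538 - 182570\right) - 1 = \left(-143222 - 182570\right) - 1 = -325792 - 1 = -325793$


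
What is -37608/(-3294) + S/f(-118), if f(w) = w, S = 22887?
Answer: -11825339/64782 ≈ -182.54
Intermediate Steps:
-37608/(-3294) + S/f(-118) = -37608/(-3294) + 22887/(-118) = -37608*(-1/3294) + 22887*(-1/118) = 6268/549 - 22887/118 = -11825339/64782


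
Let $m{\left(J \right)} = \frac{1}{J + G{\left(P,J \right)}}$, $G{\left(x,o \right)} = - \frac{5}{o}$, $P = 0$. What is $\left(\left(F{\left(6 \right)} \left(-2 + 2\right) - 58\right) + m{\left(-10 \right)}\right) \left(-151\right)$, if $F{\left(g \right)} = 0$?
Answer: $\frac{166704}{19} \approx 8773.9$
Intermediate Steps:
$m{\left(J \right)} = \frac{1}{J - \frac{5}{J}}$
$\left(\left(F{\left(6 \right)} \left(-2 + 2\right) - 58\right) + m{\left(-10 \right)}\right) \left(-151\right) = \left(\left(0 \left(-2 + 2\right) - 58\right) - \frac{10}{-5 + \left(-10\right)^{2}}\right) \left(-151\right) = \left(\left(0 \cdot 0 - 58\right) - \frac{10}{-5 + 100}\right) \left(-151\right) = \left(\left(0 - 58\right) - \frac{10}{95}\right) \left(-151\right) = \left(-58 - \frac{2}{19}\right) \left(-151\right) = \left(- \frac{1104}{19}\right) \left(-151\right) = \frac{166704}{19}$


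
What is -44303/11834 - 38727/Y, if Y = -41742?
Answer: -38638903/13721523 ≈ -2.8159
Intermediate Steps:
-44303/11834 - 38727/Y = -44303/11834 - 38727/(-41742) = -44303*1/11834 - 38727*(-1/41742) = -44303/11834 + 4303/4638 = -38638903/13721523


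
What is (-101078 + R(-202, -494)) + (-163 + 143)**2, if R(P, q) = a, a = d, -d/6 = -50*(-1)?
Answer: -100978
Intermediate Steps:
d = -300 (d = -(-300)*(-1) = -6*50 = -300)
a = -300
R(P, q) = -300
(-101078 + R(-202, -494)) + (-163 + 143)**2 = (-101078 - 300) + (-163 + 143)**2 = -101378 + (-20)**2 = -101378 + 400 = -100978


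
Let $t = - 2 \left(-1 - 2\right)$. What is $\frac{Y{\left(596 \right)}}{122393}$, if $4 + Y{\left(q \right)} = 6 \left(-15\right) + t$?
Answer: $- \frac{88}{122393} \approx -0.00071899$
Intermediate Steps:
$t = 6$ ($t = \left(-2\right) \left(-3\right) = 6$)
$Y{\left(q \right)} = -88$ ($Y{\left(q \right)} = -4 + \left(6 \left(-15\right) + 6\right) = -4 + \left(-90 + 6\right) = -4 - 84 = -88$)
$\frac{Y{\left(596 \right)}}{122393} = - \frac{88}{122393}$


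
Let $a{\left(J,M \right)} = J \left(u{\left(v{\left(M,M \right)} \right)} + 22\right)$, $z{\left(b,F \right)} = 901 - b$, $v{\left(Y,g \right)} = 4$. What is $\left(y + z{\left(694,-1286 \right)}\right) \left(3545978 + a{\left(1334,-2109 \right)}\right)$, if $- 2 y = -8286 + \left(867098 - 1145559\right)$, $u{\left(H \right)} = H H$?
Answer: $516411676935$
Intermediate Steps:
$u{\left(H \right)} = H^{2}$
$a{\left(J,M \right)} = 38 J$ ($a{\left(J,M \right)} = J \left(4^{2} + 22\right) = J \left(16 + 22\right) = J 38 = 38 J$)
$y = \frac{286747}{2}$ ($y = - \frac{-8286 + \left(867098 - 1145559\right)}{2} = - \frac{-8286 - 278461}{2} = \left(- \frac{1}{2}\right) \left(-286747\right) = \frac{286747}{2} \approx 1.4337 \cdot 10^{5}$)
$\left(y + z{\left(694,-1286 \right)}\right) \left(3545978 + a{\left(1334,-2109 \right)}\right) = \left(\frac{286747}{2} + \left(901 - 694\right)\right) \left(3545978 + 38 \cdot 1334\right) = \left(\frac{286747}{2} + \left(901 - 694\right)\right) \left(3545978 + 50692\right) = \left(\frac{286747}{2} + 207\right) 3596670 = \frac{287161}{2} \cdot 3596670 = 516411676935$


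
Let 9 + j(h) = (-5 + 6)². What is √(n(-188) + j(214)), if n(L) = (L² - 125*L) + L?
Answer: 2*√14662 ≈ 242.17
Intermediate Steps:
j(h) = -8 (j(h) = -9 + (-5 + 6)² = -9 + 1² = -9 + 1 = -8)
n(L) = L² - 124*L
√(n(-188) + j(214)) = √(-188*(-124 - 188) - 8) = √(-188*(-312) - 8) = √(58656 - 8) = √58648 = 2*√14662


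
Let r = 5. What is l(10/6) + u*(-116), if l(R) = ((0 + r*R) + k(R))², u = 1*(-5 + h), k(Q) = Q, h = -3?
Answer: 1028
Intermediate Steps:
u = -8 (u = 1*(-5 - 3) = 1*(-8) = -8)
l(R) = 36*R² (l(R) = ((0 + 5*R) + R)² = (5*R + R)² = (6*R)² = 36*R²)
l(10/6) + u*(-116) = 36*(10/6)² - 8*(-116) = 36*(10*(⅙))² + 928 = 36*(5/3)² + 928 = 36*(25/9) + 928 = 100 + 928 = 1028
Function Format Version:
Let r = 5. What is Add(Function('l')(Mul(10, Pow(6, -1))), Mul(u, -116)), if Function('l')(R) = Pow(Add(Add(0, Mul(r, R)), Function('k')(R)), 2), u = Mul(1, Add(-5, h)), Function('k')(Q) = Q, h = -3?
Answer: 1028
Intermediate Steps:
u = -8 (u = Mul(1, Add(-5, -3)) = Mul(1, -8) = -8)
Function('l')(R) = Mul(36, Pow(R, 2)) (Function('l')(R) = Pow(Add(Add(0, Mul(5, R)), R), 2) = Pow(Add(Mul(5, R), R), 2) = Pow(Mul(6, R), 2) = Mul(36, Pow(R, 2)))
Add(Function('l')(Mul(10, Pow(6, -1))), Mul(u, -116)) = Add(Mul(36, Pow(Mul(10, Pow(6, -1)), 2)), Mul(-8, -116)) = Add(Mul(36, Pow(Mul(10, Rational(1, 6)), 2)), 928) = Add(Mul(36, Pow(Rational(5, 3), 2)), 928) = Add(Mul(36, Rational(25, 9)), 928) = Add(100, 928) = 1028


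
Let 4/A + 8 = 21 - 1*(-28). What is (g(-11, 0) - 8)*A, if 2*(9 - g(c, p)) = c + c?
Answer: 48/41 ≈ 1.1707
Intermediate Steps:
A = 4/41 (A = 4/(-8 + (21 - 1*(-28))) = 4/(-8 + (21 + 28)) = 4/(-8 + 49) = 4/41 ≈ 0.097561)
g(c, p) = 9 - c (g(c, p) = 9 - (c + c)/2 = 9 - c)
(g(-11, 0) - 8)*A = ((9 - 1*(-11)) - 8)*(4/41) = ((9 + 11) - 8)*(4/41) = (20 - 8)*(4/41) = 12*(4/41) = 48/41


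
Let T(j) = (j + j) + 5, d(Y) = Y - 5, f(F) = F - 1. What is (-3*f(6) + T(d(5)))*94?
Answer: -940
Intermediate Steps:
f(F) = -1 + F
d(Y) = -5 + Y
T(j) = 5 + 2*j (T(j) = 2*j + 5 = 5 + 2*j)
(-3*f(6) + T(d(5)))*94 = (-3*(-1 + 6) + (5 + 2*(-5 + 5)))*94 = (-3*5 + (5 + 2*0))*94 = (-15 + (5 + 0))*94 = (-15 + 5)*94 = -10*94 = -940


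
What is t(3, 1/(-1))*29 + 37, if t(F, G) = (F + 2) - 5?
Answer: 37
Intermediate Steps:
t(F, G) = -3 + F (t(F, G) = (2 + F) - 5 = -3 + F)
t(3, 1/(-1))*29 + 37 = (-3 + 3)*29 + 37 = 0*29 + 37 = 0 + 37 = 37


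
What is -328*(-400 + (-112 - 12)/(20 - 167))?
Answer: 19245728/147 ≈ 1.3092e+5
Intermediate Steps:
-328*(-400 + (-112 - 12)/(20 - 167)) = -328*(-400 - 124/(-147)) = -328*(-400 - 124*(-1/147)) = -328*(-400 + 124/147) = -328*(-58676/147) = 19245728/147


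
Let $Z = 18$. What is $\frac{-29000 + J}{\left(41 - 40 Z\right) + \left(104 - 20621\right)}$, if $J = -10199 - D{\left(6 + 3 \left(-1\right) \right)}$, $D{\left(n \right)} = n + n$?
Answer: $\frac{39205}{21196} \approx 1.8496$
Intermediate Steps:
$D{\left(n \right)} = 2 n$
$J = -10205$ ($J = -10199 - 2 \left(6 + 3 \left(-1\right)\right) = -10199 - 2 \left(6 - 3\right) = -10199 - 2 \cdot 3 = -10199 - 6 = -10205$)
$\frac{-29000 + J}{\left(41 - 40 Z\right) + \left(104 - 20621\right)} = \frac{-29000 - 10205}{\left(41 - 720\right) + \left(104 - 20621\right)} = - \frac{39205}{\left(41 - 720\right) + \left(104 - 20621\right)} = - \frac{39205}{-679 - 20517} = - \frac{39205}{-21196} = \left(-39205\right) \left(- \frac{1}{21196}\right) = \frac{39205}{21196}$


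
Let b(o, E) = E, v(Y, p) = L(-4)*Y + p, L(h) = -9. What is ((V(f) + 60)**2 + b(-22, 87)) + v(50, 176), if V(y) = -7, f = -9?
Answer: 2622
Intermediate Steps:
v(Y, p) = p - 9*Y (v(Y, p) = -9*Y + p = p - 9*Y)
((V(f) + 60)**2 + b(-22, 87)) + v(50, 176) = ((-7 + 60)**2 + 87) + (176 - 9*50) = (53**2 + 87) + (176 - 450) = (2809 + 87) - 274 = 2896 - 274 = 2622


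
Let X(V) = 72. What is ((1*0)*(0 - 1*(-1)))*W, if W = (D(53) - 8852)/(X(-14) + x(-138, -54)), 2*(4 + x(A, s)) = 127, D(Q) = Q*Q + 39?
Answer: 0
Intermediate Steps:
D(Q) = 39 + Q² (D(Q) = Q² + 39 = 39 + Q²)
x(A, s) = 119/2 (x(A, s) = -4 + (½)*127 = -4 + 127/2 = 119/2)
W = -12008/263 (W = ((39 + 53²) - 8852)/(72 + 119/2) = ((39 + 2809) - 8852)/(263/2) = (2848 - 8852)*(2/263) = -6004*2/263 = -12008/263 ≈ -45.658)
((1*0)*(0 - 1*(-1)))*W = ((1*0)*(0 - 1*(-1)))*(-12008/263) = (0*(0 + 1))*(-12008/263) = (0*1)*(-12008/263) = 0*(-12008/263) = 0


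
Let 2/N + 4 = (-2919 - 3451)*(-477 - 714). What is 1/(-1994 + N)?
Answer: -3793333/7563906001 ≈ -0.00050150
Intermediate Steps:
N = 1/3793333 (N = 2/(-4 + (-2919 - 3451)*(-477 - 714)) = 2/(-4 - 6370*(-1191)) = 2/(-4 + 7586670) = 2/7586666 = 2*(1/7586666) = 1/3793333 ≈ 2.6362e-7)
1/(-1994 + N) = 1/(-1994 + 1/3793333) = 1/(-7563906001/3793333) = -3793333/7563906001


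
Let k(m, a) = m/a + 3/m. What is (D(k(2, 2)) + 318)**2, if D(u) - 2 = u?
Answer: 416025/4 ≈ 1.0401e+5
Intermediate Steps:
k(m, a) = 3/m + m/a
D(u) = 2 + u
(D(k(2, 2)) + 318)**2 = ((2 + (3/2 + 2/2)) + 318)**2 = ((2 + (3*(1/2) + 2*(1/2))) + 318)**2 = ((2 + (3/2 + 1)) + 318)**2 = ((2 + 5/2) + 318)**2 = (9/2 + 318)**2 = (645/2)**2 = 416025/4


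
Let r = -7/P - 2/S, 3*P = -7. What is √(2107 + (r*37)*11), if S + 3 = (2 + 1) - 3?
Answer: √32394/3 ≈ 59.994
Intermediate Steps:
P = -7/3 (P = (⅓)*(-7) = -7/3 ≈ -2.3333)
S = -3 (S = -3 + ((2 + 1) - 3) = -3 + (3 - 3) = -3 + 0 = -3)
r = 11/3 (r = -7/(-7/3) - 2/(-3) = -7*(-3/7) - 2*(-⅓) = 3 + ⅔ = 11/3 ≈ 3.6667)
√(2107 + (r*37)*11) = √(2107 + ((11/3)*37)*11) = √(2107 + (407/3)*11) = √(2107 + 4477/3) = √(10798/3) = √32394/3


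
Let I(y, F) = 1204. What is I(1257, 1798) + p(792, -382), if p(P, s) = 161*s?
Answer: -60298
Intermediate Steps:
I(1257, 1798) + p(792, -382) = 1204 + 161*(-382) = 1204 - 61502 = -60298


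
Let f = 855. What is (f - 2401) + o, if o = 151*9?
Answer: -187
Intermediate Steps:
o = 1359
(f - 2401) + o = (855 - 2401) + 1359 = -1546 + 1359 = -187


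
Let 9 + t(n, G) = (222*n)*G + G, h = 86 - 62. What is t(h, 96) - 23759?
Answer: 487816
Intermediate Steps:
h = 24
t(n, G) = -9 + G + 222*G*n (t(n, G) = -9 + ((222*n)*G + G) = -9 + (222*G*n + G) = -9 + (G + 222*G*n) = -9 + G + 222*G*n)
t(h, 96) - 23759 = (-9 + 96 + 222*96*24) - 23759 = (-9 + 96 + 511488) - 23759 = 511575 - 23759 = 487816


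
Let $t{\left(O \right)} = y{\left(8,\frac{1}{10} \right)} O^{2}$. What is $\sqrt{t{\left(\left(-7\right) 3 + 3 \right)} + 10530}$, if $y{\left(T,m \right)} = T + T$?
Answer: $9 \sqrt{194} \approx 125.36$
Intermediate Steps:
$y{\left(T,m \right)} = 2 T$
$t{\left(O \right)} = 16 O^{2}$ ($t{\left(O \right)} = 2 \cdot 8 O^{2} = 16 O^{2}$)
$\sqrt{t{\left(\left(-7\right) 3 + 3 \right)} + 10530} = \sqrt{16 \left(\left(-7\right) 3 + 3\right)^{2} + 10530} = \sqrt{16 \left(-21 + 3\right)^{2} + 10530} = \sqrt{16 \left(-18\right)^{2} + 10530} = \sqrt{16 \cdot 324 + 10530} = \sqrt{5184 + 10530} = \sqrt{15714} = 9 \sqrt{194}$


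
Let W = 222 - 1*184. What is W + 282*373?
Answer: 105224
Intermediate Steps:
W = 38 (W = 222 - 184 = 38)
W + 282*373 = 38 + 282*373 = 38 + 105186 = 105224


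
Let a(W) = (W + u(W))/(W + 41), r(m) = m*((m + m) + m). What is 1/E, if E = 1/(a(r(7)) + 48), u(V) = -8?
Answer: 9163/188 ≈ 48.739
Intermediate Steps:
r(m) = 3*m² (r(m) = m*(2*m + m) = m*(3*m) = 3*m²)
a(W) = (-8 + W)/(41 + W) (a(W) = (W - 8)/(W + 41) = (-8 + W)/(41 + W))
E = 188/9163 (E = 1/((-8 + 3*7²)/(41 + 3*7²) + 48) = 1/((-8 + 3*49)/(41 + 3*49) + 48) = 1/((-8 + 147)/(41 + 147) + 48) = 1/(139/188 + 48) = 1/(9163/188) = 188/9163 ≈ 0.020517)
1/E = 1/(188/9163) = 9163/188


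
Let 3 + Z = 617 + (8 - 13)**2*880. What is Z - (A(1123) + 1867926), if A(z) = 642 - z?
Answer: -1844831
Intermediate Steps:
Z = 22614 (Z = -3 + (617 + (8 - 13)**2*880) = -3 + (617 + (-5)**2*880) = -3 + (617 + 25*880) = -3 + (617 + 22000) = -3 + 22617 = 22614)
Z - (A(1123) + 1867926) = 22614 - ((642 - 1*1123) + 1867926) = 22614 - ((642 - 1123) + 1867926) = 22614 - (-481 + 1867926) = 22614 - 1*1867445 = 22614 - 1867445 = -1844831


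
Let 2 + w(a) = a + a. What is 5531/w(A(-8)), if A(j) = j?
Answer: -5531/18 ≈ -307.28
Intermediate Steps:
w(a) = -2 + 2*a (w(a) = -2 + (a + a) = -2 + 2*a)
5531/w(A(-8)) = 5531/(-2 + 2*(-8)) = 5531/(-2 - 16) = 5531/(-18) = 5531*(-1/18) = -5531/18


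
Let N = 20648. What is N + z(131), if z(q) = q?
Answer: 20779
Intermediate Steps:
N + z(131) = 20648 + 131 = 20779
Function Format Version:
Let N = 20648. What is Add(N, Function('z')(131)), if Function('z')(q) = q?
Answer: 20779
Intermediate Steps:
Add(N, Function('z')(131)) = Add(20648, 131) = 20779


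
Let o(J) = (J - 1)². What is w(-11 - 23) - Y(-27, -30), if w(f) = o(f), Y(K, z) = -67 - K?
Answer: 1265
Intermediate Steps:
o(J) = (-1 + J)²
w(f) = (-1 + f)²
w(-11 - 23) - Y(-27, -30) = (-1 + (-11 - 23))² - (-67 - 1*(-27)) = (-1 - 34)² - (-67 + 27) = (-35)² - 1*(-40) = 1225 + 40 = 1265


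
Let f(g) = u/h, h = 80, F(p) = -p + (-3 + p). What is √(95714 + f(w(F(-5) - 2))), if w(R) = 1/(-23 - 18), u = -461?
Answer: √38283295/20 ≈ 309.37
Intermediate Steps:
F(p) = -3
w(R) = -1/41 (w(R) = 1/(-41) = -1/41)
f(g) = -461/80
√(95714 + f(w(F(-5) - 2))) = √(95714 - 461/80) = √(7656659/80) = √38283295/20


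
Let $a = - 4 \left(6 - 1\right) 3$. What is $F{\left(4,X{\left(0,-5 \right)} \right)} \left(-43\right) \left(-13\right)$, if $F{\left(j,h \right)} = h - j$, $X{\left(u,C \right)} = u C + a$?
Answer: $-35776$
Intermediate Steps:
$a = -60$ ($a = \left(-4\right) 5 \cdot 3 = \left(-20\right) 3 = -60$)
$X{\left(u,C \right)} = -60 + C u$ ($X{\left(u,C \right)} = u C - 60 = C u - 60 = -60 + C u$)
$F{\left(4,X{\left(0,-5 \right)} \right)} \left(-43\right) \left(-13\right) = \left(\left(-60 - 0\right) - 4\right) \left(-43\right) \left(-13\right) = \left(\left(-60 + 0\right) - 4\right) \left(-43\right) \left(-13\right) = \left(-60 - 4\right) \left(-43\right) \left(-13\right) = \left(-64\right) \left(-43\right) \left(-13\right) = 2752 \left(-13\right) = -35776$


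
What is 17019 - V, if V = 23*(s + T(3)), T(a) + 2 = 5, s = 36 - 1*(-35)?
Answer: 15317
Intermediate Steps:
s = 71 (s = 36 + 35 = 71)
T(a) = 3 (T(a) = -2 + 5 = 3)
V = 1702 (V = 23*(71 + 3) = 23*74 = 1702)
17019 - V = 17019 - 1*1702 = 17019 - 1702 = 15317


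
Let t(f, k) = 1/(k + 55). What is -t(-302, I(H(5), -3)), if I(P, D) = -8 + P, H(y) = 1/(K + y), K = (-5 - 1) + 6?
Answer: -5/236 ≈ -0.021186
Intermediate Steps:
K = 0 (K = -6 + 6 = 0)
H(y) = 1/y (H(y) = 1/(0 + y) = 1/y)
t(f, k) = 1/(55 + k)
-t(-302, I(H(5), -3)) = -1/(55 + (-8 + 1/5)) = -1/(55 + (-8 + ⅕)) = -1/(55 - 39/5) = -1/236/5 = -1*5/236 = -5/236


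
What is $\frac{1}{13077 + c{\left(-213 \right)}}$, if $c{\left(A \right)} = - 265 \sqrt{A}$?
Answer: $\frac{4359}{61988618} + \frac{265 i \sqrt{213}}{185965854} \approx 7.0319 \cdot 10^{-5} + 2.0797 \cdot 10^{-5} i$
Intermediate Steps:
$\frac{1}{13077 + c{\left(-213 \right)}} = \frac{1}{13077 - 265 \sqrt{-213}} = \frac{1}{13077 - 265 i \sqrt{213}}$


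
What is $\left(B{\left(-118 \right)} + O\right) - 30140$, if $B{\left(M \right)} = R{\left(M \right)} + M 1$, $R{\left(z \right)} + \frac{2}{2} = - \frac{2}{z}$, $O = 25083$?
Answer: $- \frac{305383}{59} \approx -5176.0$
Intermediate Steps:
$R{\left(z \right)} = -1 - \frac{2}{z}$
$B{\left(M \right)} = M + \frac{-2 - M}{M}$ ($B{\left(M \right)} = \frac{-2 - M}{M} + M 1 = \frac{-2 - M}{M} + M = M + \frac{-2 - M}{M}$)
$\left(B{\left(-118 \right)} + O\right) - 30140 = \left(\left(-1 - 118 - \frac{2}{-118}\right) + 25083\right) - 30140 = \left(\left(-1 - 118 - - \frac{1}{59}\right) + 25083\right) - 30140 = \left(\left(-1 - 118 + \frac{1}{59}\right) + 25083\right) - 30140 = \left(- \frac{7020}{59} + 25083\right) - 30140 = \frac{1472877}{59} - 30140 = - \frac{305383}{59}$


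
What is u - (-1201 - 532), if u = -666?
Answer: 1067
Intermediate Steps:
u - (-1201 - 532) = -666 - (-1201 - 532) = -666 - 1*(-1733) = -666 + 1733 = 1067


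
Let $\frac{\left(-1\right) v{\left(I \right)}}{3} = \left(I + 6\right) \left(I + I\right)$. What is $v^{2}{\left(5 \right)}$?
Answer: $108900$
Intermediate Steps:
$v{\left(I \right)} = - 6 I \left(6 + I\right)$ ($v{\left(I \right)} = - 3 \left(I + 6\right) \left(I + I\right) = - 3 \left(6 + I\right) 2 I = - 3 \cdot 2 I \left(6 + I\right) = - 6 I \left(6 + I\right)$)
$v^{2}{\left(5 \right)} = \left(\left(-6\right) 5 \left(6 + 5\right)\right)^{2} = \left(\left(-6\right) 5 \cdot 11\right)^{2} = \left(-330\right)^{2} = 108900$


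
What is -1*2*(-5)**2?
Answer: -50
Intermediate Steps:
-1*2*(-5)**2 = -2*25 = -50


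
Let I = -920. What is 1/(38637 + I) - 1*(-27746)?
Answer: 1046495883/37717 ≈ 27746.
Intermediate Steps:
1/(38637 + I) - 1*(-27746) = 1/(38637 - 920) - 1*(-27746) = 1/37717 + 27746 = 1046495883/37717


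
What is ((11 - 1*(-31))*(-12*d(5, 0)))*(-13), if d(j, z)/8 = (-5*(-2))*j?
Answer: 2620800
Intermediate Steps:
d(j, z) = 80*j (d(j, z) = 8*((-5*(-2))*j) = 8*(10*j) = 80*j)
((11 - 1*(-31))*(-12*d(5, 0)))*(-13) = ((11 - 1*(-31))*(-960*5))*(-13) = ((11 + 31)*(-12*400))*(-13) = (42*(-4800))*(-13) = -201600*(-13) = 2620800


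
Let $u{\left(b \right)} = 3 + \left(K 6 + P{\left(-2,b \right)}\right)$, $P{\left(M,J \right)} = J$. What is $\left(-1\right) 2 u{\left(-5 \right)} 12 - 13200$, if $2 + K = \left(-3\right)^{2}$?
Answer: $-14160$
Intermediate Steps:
$K = 7$ ($K = -2 + \left(-3\right)^{2} = -2 + 9 = 7$)
$u{\left(b \right)} = 45 + b$ ($u{\left(b \right)} = 3 + \left(7 \cdot 6 + b\right) = 3 + \left(42 + b\right) = 45 + b$)
$\left(-1\right) 2 u{\left(-5 \right)} 12 - 13200 = \left(-1\right) 2 \left(45 - 5\right) 12 - 13200 = \left(-2\right) 40 \cdot 12 - 13200 = \left(-80\right) 12 - 13200 = -960 - 13200 = -14160$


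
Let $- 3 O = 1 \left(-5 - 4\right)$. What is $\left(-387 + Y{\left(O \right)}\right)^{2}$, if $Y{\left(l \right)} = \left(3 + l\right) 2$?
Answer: $140625$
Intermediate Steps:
$O = 3$ ($O = - \frac{1 \left(-5 - 4\right)}{3} = - \frac{1 \left(-9\right)}{3} = \left(- \frac{1}{3}\right) \left(-9\right) = 3$)
$Y{\left(l \right)} = 6 + 2 l$
$\left(-387 + Y{\left(O \right)}\right)^{2} = \left(-387 + \left(6 + 2 \cdot 3\right)\right)^{2} = \left(-387 + \left(6 + 6\right)\right)^{2} = \left(-387 + 12\right)^{2} = \left(-375\right)^{2} = 140625$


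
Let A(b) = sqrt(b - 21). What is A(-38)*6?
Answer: 6*I*sqrt(59) ≈ 46.087*I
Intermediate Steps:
A(b) = sqrt(-21 + b)
A(-38)*6 = sqrt(-21 - 38)*6 = sqrt(-59)*6 = (I*sqrt(59))*6 = 6*I*sqrt(59)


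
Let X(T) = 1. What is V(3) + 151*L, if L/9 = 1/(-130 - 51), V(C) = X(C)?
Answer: -1178/181 ≈ -6.5083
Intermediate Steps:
V(C) = 1
L = -9/181 (L = 9/(-130 - 51) = 9/(-181) = 9*(-1/181) = -9/181 ≈ -0.049724)
V(3) + 151*L = 1 + 151*(-9/181) = 1 - 1359/181 = -1178/181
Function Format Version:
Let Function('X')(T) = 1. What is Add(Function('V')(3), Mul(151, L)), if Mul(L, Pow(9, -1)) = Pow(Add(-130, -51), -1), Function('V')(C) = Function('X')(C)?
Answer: Rational(-1178, 181) ≈ -6.5083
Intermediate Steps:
Function('V')(C) = 1
L = Rational(-9, 181) (L = Mul(9, Pow(Add(-130, -51), -1)) = Mul(9, Pow(-181, -1)) = Mul(9, Rational(-1, 181)) = Rational(-9, 181) ≈ -0.049724)
Add(Function('V')(3), Mul(151, L)) = Add(1, Mul(151, Rational(-9, 181))) = Add(1, Rational(-1359, 181)) = Rational(-1178, 181)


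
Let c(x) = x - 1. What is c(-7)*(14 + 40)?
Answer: -432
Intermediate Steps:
c(x) = -1 + x
c(-7)*(14 + 40) = (-1 - 7)*(14 + 40) = -8*54 = -432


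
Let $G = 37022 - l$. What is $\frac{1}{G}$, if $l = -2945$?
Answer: $\frac{1}{39967} \approx 2.5021 \cdot 10^{-5}$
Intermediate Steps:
$G = 39967$ ($G = 37022 - -2945 = 37022 + 2945 = 39967$)
$\frac{1}{G} = \frac{1}{39967}$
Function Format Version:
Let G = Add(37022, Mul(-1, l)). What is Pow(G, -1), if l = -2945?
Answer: Rational(1, 39967) ≈ 2.5021e-5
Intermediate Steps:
G = 39967 (G = Add(37022, Mul(-1, -2945)) = Add(37022, 2945) = 39967)
Pow(G, -1) = Pow(39967, -1) = Rational(1, 39967)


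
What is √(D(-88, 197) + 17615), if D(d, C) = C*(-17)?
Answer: √14266 ≈ 119.44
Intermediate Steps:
D(d, C) = -17*C
√(D(-88, 197) + 17615) = √(-17*197 + 17615) = √(-3349 + 17615) = √14266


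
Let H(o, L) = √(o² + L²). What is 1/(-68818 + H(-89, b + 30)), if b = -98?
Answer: -68818/4735904579 - √12545/4735904579 ≈ -1.4555e-5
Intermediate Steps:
H(o, L) = √(L² + o²)
1/(-68818 + H(-89, b + 30)) = 1/(-68818 + √((-98 + 30)² + (-89)²)) = 1/(-68818 + √((-68)² + 7921)) = 1/(-68818 + √(4624 + 7921)) = 1/(-68818 + √12545)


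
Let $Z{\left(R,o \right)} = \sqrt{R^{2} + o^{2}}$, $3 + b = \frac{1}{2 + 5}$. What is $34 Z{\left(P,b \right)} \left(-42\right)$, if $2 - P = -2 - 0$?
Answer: $- 816 \sqrt{74} \approx -7019.5$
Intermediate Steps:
$b = - \frac{20}{7}$ ($b = -3 + \frac{1}{2 + 5} = -3 + \frac{1}{7} = - \frac{20}{7} \approx -2.8571$)
$P = 4$ ($P = 2 - \left(-2 - 0\right) = 2 - \left(-2 + 0\right) = 2 - -2 = 2 + 2 = 4$)
$34 Z{\left(P,b \right)} \left(-42\right) = 34 \sqrt{4^{2} + \left(- \frac{20}{7}\right)^{2}} \left(-42\right) = 34 \sqrt{16 + \frac{400}{49}} \left(-42\right) = 34 \sqrt{\frac{1184}{49}} \left(-42\right) = 34 \frac{4 \sqrt{74}}{7} \left(-42\right) = \frac{136 \sqrt{74}}{7} \left(-42\right) = - 816 \sqrt{74}$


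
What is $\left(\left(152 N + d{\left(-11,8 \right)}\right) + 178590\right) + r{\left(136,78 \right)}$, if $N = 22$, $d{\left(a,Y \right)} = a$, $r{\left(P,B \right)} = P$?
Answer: $182059$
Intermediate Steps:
$\left(\left(152 N + d{\left(-11,8 \right)}\right) + 178590\right) + r{\left(136,78 \right)} = \left(\left(152 \cdot 22 - 11\right) + 178590\right) + 136 = \left(\left(3344 - 11\right) + 178590\right) + 136 = \left(3333 + 178590\right) + 136 = 181923 + 136 = 182059$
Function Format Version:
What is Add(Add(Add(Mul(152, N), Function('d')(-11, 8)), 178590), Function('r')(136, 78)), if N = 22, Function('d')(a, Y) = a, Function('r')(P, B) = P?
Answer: 182059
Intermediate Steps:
Add(Add(Add(Mul(152, N), Function('d')(-11, 8)), 178590), Function('r')(136, 78)) = Add(Add(Add(Mul(152, 22), -11), 178590), 136) = Add(Add(Add(3344, -11), 178590), 136) = Add(Add(3333, 178590), 136) = Add(181923, 136) = 182059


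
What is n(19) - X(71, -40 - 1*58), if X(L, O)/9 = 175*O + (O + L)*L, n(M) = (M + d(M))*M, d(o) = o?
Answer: 172325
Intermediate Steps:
n(M) = 2*M**2 (n(M) = (M + M)*M = (2*M)*M = 2*M**2)
X(L, O) = 1575*O + 9*L*(L + O) (X(L, O) = 9*(175*O + (O + L)*L) = 9*(175*O + (L + O)*L) = 9*(175*O + L*(L + O)) = 1575*O + 9*L*(L + O))
n(19) - X(71, -40 - 1*58) = 2*19**2 - (9*71**2 + 1575*(-40 - 1*58) + 9*71*(-40 - 1*58)) = 2*361 - (9*5041 + 1575*(-40 - 58) + 9*71*(-40 - 58)) = 722 - (45369 + 1575*(-98) + 9*71*(-98)) = 722 - (45369 - 154350 - 62622) = 722 - 1*(-171603) = 722 + 171603 = 172325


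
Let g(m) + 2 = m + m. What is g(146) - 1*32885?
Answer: -32595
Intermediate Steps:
g(m) = -2 + 2*m (g(m) = -2 + (m + m) = -2 + 2*m)
g(146) - 1*32885 = (-2 + 2*146) - 1*32885 = (-2 + 292) - 32885 = 290 - 32885 = -32595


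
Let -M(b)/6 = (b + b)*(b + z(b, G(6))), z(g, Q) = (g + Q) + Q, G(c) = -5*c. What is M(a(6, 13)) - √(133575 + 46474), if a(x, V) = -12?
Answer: -12096 - √180049 ≈ -12520.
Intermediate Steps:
z(g, Q) = g + 2*Q (z(g, Q) = (Q + g) + Q = g + 2*Q)
M(b) = -12*b*(-60 + 2*b) (M(b) = -6*(b + b)*(b + (b + 2*(-5*6))) = -6*2*b*(b + (b + 2*(-30))) = -6*2*b*(b + (b - 60)) = -6*2*b*(b + (-60 + b)) = -6*2*b*(-60 + 2*b) = -12*b*(-60 + 2*b))
M(a(6, 13)) - √(133575 + 46474) = 24*(-12)*(30 - 1*(-12)) - √(133575 + 46474) = 24*(-12)*(30 + 12) - √180049 = 24*(-12)*42 - √180049 = -12096 - √180049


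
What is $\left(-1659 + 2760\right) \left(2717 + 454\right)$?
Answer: $3491271$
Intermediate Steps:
$\left(-1659 + 2760\right) \left(2717 + 454\right) = 1101 \cdot 3171 = 3491271$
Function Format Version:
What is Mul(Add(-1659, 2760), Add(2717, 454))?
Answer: 3491271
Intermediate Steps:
Mul(Add(-1659, 2760), Add(2717, 454)) = Mul(1101, 3171) = 3491271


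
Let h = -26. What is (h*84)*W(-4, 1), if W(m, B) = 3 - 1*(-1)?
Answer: -8736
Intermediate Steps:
W(m, B) = 4 (W(m, B) = 3 + 1 = 4)
(h*84)*W(-4, 1) = -26*84*4 = -2184*4 = -8736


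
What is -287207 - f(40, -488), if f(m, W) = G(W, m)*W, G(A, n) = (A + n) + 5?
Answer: -503391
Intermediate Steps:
G(A, n) = 5 + A + n
f(m, W) = W*(5 + W + m) (f(m, W) = (5 + W + m)*W = W*(5 + W + m))
-287207 - f(40, -488) = -287207 - (-488)*(5 - 488 + 40) = -287207 - (-488)*(-443) = -287207 - 1*216184 = -287207 - 216184 = -503391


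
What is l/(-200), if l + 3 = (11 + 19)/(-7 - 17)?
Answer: 17/800 ≈ 0.021250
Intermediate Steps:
l = -17/4 (l = -3 + (11 + 19)/(-7 - 17) = -3 + 30/(-24) = -3 + 30*(-1/24) = -3 - 5/4 = -17/4 ≈ -4.2500)
l/(-200) = -17/4/(-200) = -1/200*(-17/4) = 17/800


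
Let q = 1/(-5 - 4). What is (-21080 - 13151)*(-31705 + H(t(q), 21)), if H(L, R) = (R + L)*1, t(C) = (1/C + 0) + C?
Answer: 9763981978/9 ≈ 1.0849e+9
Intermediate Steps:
q = -1/9 (q = 1/(-9) = -1/9 ≈ -0.11111)
t(C) = C + 1/C (t(C) = 1/C + C = C + 1/C)
H(L, R) = L + R (H(L, R) = (L + R)*1 = L + R)
(-21080 - 13151)*(-31705 + H(t(q), 21)) = (-21080 - 13151)*(-31705 + ((-1/9 + 1/(-1/9)) + 21)) = -34231*(-31705 + ((-1/9 - 9) + 21)) = -34231*(-31705 + (-82/9 + 21)) = -34231*(-31705 + 107/9) = -34231*(-285238/9) = 9763981978/9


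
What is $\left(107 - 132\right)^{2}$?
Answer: $625$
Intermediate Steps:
$\left(107 - 132\right)^{2} = \left(-25\right)^{2} = 625$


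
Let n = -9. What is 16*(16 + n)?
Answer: 112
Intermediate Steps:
16*(16 + n) = 16*(16 - 9) = 16*7 = 112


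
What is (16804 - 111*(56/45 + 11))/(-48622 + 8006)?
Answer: -231673/609240 ≈ -0.38027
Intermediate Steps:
(16804 - 111*(56/45 + 11))/(-48622 + 8006) = (16804 - 111*(56*(1/45) + 11))/(-40616) = (16804 - 111*(56/45 + 11))*(-1/40616) = (16804 - 111*551/45)*(-1/40616) = (16804 - 20387/15)*(-1/40616) = (231673/15)*(-1/40616) = -231673/609240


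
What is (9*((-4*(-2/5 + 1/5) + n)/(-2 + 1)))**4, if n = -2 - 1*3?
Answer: 1275989841/625 ≈ 2.0416e+6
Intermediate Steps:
n = -5 (n = -2 - 3 = -5)
(9*((-4*(-2/5 + 1/5) + n)/(-2 + 1)))**4 = (9*((-4*(-2/5 + 1/5) - 5)/(-2 + 1)))**4 = (9*((-4*(-2*1/5 + 1*(1/5)) - 5)/(-1)))**4 = (9*((-4*(-2/5 + 1/5) - 5)*(-1)))**4 = (9*((-4*(-1/5) - 5)*(-1)))**4 = (9*((4/5 - 5)*(-1)))**4 = (9*(-21/5*(-1)))**4 = (9*(21/5))**4 = (189/5)**4 = 1275989841/625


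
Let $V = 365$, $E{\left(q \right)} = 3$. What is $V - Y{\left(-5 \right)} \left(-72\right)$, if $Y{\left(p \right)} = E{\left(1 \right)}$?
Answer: $581$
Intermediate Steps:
$Y{\left(p \right)} = 3$
$V - Y{\left(-5 \right)} \left(-72\right) = 365 - 3 \left(-72\right) = 365 - -216 = 365 + 216 = 581$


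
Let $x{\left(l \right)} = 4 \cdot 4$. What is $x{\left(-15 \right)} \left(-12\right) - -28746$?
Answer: $28554$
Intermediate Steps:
$x{\left(l \right)} = 16$
$x{\left(-15 \right)} \left(-12\right) - -28746 = 16 \left(-12\right) - -28746 = -192 + 28746 = 28554$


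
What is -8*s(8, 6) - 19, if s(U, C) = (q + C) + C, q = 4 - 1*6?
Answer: -99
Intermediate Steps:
q = -2 (q = 4 - 6 = -2)
s(U, C) = -2 + 2*C (s(U, C) = (-2 + C) + C = -2 + 2*C)
-8*s(8, 6) - 19 = -8*(-2 + 2*6) - 19 = -8*(-2 + 12) - 19 = -8*10 - 19 = -80 - 19 = -99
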